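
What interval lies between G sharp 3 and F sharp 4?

G to F spans seven letter names (G-A-B-C-D-E-F): a seventh.
G#3 to F#4 is 10 semitones, a half step short of the major seventh (11), so this is minor.

minor seventh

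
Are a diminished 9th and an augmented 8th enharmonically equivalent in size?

A diminished ninth spans 12 semitones; an augmented octave spans 13 semitones. They differ by 1.

No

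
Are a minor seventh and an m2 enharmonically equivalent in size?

10 semitones (minor seventh) vs 1 semitone (minor second): not equal.

No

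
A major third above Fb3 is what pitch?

Ab3

Three letter names up from F: A.
A major third is 4 semitones; 4 semitones up from Fb3 gives Ab3.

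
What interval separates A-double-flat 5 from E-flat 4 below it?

diminished eleventh

Descending from Abb5 to Eb4 is the same interval as ascending Eb4 to Abb5.
E to A spans four letter names (E-F-G-A), plus an octave, so the interval is some kind of eleventh.
The perfect eleventh is 17 semitones; here we have 16, one semitone narrower: diminished.
(Equivalently, a compound diminished fourth: a diminished fourth plus an octave.)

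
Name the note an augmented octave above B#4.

For an octave the letter name doesn't change: still B, an octave up.
An augmented octave is 13 semitones; 13 semitones up from B#4 gives B##5.

B##5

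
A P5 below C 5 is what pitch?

F 4

Counting five letter names down from C lands on F.
Moving 7 semitones down from C5 (the size of a perfect fifth) reaches F4.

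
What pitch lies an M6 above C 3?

A 3

Counting six letter names up from C lands on A.
A major sixth spans 9 semitones, so from C3 the target pitch is A3.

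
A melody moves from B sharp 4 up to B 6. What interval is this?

d15

B to B is the same letter name, plus 2 octaves — that makes it a fifteenth of some quality.
The perfect fifteenth is 24 semitones; here we have 23, one semitone narrower: diminished.
(Equivalently, a compound diminished octave: a diminished octave plus an octave.)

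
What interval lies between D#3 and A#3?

perfect 5th

D to A spans five letter names (D-E-F-G-A) — that makes it a fifth of some quality.
D#3 to A#3 is 7 semitones, matching the perfect fifth exactly, so the quality is perfect.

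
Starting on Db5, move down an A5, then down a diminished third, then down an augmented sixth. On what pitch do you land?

Gbb3

Db5 down an augmented fifth → Gbb4 (8 semitones).
Gbb4 down a diminished third → Eb4 (2 semitones).
An augmented sixth down from Eb4 is Gbb3.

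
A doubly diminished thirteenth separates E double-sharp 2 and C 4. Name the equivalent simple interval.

doubly diminished 6th

Take out an octave (7 from the number): 13 − 7 = 6.
So a doubly diminished thirteenth is an octave plus a doubly diminished sixth. The quality is unchanged.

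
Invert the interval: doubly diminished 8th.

doubly augmented 1st

Inverted interval numbers add to nine, so an octave pairs with a unison (8 + 1 = 9).
The quality also flips — doubly diminished becomes doubly augmented — giving a doubly augmented unison.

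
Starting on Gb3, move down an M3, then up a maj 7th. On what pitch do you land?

Gb3 down a major third → Ebb3 (4 semitones).
A major seventh up from Ebb3 is Db4.

Db4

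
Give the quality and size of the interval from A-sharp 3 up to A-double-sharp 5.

augmented fifteenth

A to A is the same letter name, plus 2 octaves: a fifteenth.
A perfect fifteenth would be 24 semitones; A#3 to A##5 is 25, one semitone wider, so the interval is augmented.
(Equivalently, a compound augmented octave: an augmented octave plus an octave.)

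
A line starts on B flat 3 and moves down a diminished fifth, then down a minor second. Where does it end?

D sharp 3

A diminished fifth down from Bb3 is E3.
A minor second down from E3 is D#3.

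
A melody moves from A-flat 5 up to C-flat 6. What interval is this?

A to C spans three letter names (A-B-C), so the interval is some kind of third.
A major third would be 4 semitones, but Ab5 to Cb6 is 3 — one semitone narrower, making it a minor third.

minor 3rd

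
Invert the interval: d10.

First reduce the compound diminished tenth to its simple form, a diminished third.
Inverted interval numbers add to nine, so a third pairs with a sixth (3 + 6 = 9).
Quality inverts too: diminished becomes augmented. That makes the inversion an augmented sixth.

augmented sixth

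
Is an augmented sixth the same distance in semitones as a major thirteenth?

An augmented sixth is 10 semitones but a major thirteenth is 21 semitones — different sizes.

No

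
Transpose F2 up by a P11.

Counting four letter names plus an octave up from F lands on B.
A perfect eleventh is 17 semitones; 17 semitones up from F2 gives Bb3.

Bb3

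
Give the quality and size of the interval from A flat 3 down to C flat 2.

major thirteenth

Descending from Ab3 to Cb2 is the same interval as ascending Cb2 to Ab3.
C to A spans six letter names (C-D-E-F-G-A), plus an octave: a thirteenth.
Cb2 to Ab3 is 21 semitones, matching the major thirteenth exactly, so the quality is major.
(Equivalently, a compound major sixth: a major sixth plus an octave.)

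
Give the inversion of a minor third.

Interval numbers invert to sum to nine: 3 + 6 = 9, so a third inverts to a sixth.
The quality also flips — minor becomes major — giving a major sixth.

M6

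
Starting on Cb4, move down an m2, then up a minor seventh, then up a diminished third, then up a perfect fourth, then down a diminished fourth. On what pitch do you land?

Cb4 down a minor second → Bb3 (1 semitone).
Bb3 up a minor seventh → Ab4 (10 semitones).
A diminished third up from Ab4 is Cbb5.
Up a perfect fourth from Cbb5: Fbb5 (5 semitones up).
Down a diminished fourth from Fbb5: Cb5 (4 semitones down).

Cb5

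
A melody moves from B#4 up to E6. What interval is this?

diminished eleventh

B to E spans four letter names (B-C-D-E), plus an octave — that makes it an eleventh of some quality.
B#4 to E6 spans 16 semitones — one semitone narrower than the perfect eleventh (17) — giving a diminished eleventh.
(Equivalently, a compound diminished fourth: a diminished fourth plus an octave.)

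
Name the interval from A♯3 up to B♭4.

A to B spans two letter names (A-B), plus an octave — that makes it a ninth of some quality.
The major ninth is 14 semitones; here we have 12, two semitones narrower: diminished.

d9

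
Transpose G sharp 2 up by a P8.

G sharp 3

The letter stays G (same as the start), shifted an octave up.
A perfect octave is 12 semitones; 12 semitones up from G#2 gives G#3.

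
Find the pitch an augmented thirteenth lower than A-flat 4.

Six letters down from A (plus an octave) reaches C.
An augmented thirteenth is 22 semitones; 22 semitones down from Ab4 gives Cbb3.

C-double-flat 3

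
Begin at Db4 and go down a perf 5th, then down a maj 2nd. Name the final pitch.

Fb3

A perfect fifth down from Db4 is Gb3.
Down a major second from Gb3: Fb3 (2 semitones down).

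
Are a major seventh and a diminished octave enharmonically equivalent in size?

Yes

A major seventh spans 11 semitones, and a diminished octave also spans 11 semitones — they're enharmonic.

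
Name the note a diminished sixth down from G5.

B#4

Six letter names down from G: B.
A diminished sixth spans 7 semitones, so from G5 the target pitch is B#4.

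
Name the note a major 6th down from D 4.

Six letter names down from D: F.
A major sixth is 9 semitones; 9 semitones down from D4 gives F3.

F 3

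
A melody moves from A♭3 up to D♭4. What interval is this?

P4

A to D spans four letter names (A-B-C-D): a fourth.
Ab3 to Db4 is 5 semitones, matching the perfect fourth exactly, so the quality is perfect.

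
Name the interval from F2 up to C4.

P12

F to C spans five letter names (F-G-A-B-C), plus an octave, so the interval is some kind of twelfth.
F2 to C4 is 19 semitones, matching the perfect twelfth exactly, so the quality is perfect.
(Equivalently, a compound perfect fifth: a perfect fifth plus an octave.)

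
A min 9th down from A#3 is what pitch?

Counting two letter names plus an octave down from A lands on G.
A minor ninth is 13 semitones; 13 semitones down from A#3 gives G##2.

G##2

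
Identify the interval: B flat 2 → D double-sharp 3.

B to D spans three letter names (B-C-D), so the interval is some kind of third.
The major third is 4 semitones; here we have 6, two semitones wider: doubly augmented.

doubly augmented third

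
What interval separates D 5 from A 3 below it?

Descending from D5 to A3 is the same interval as ascending A3 to D5.
A to D spans four letter names (A-B-C-D), plus an octave — that makes it an eleventh of some quality.
Counting semitones, A3→D5 is 17, which is the perfect eleventh.
(Equivalently, a compound perfect fourth: a perfect fourth plus an octave.)

perfect eleventh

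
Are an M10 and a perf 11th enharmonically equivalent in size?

A major tenth is 16 semitones but a perfect eleventh is 17 semitones — different sizes.

No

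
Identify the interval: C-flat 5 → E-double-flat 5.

minor 3rd

C to E spans three letter names (C-D-E) — that makes it a third of some quality.
At 3 semitones, Cb5→Ebb5 falls one short of a major third: minor.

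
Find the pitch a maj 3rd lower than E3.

C3

Counting three letter names down from E lands on C.
A major third is 4 semitones; 4 semitones down from E3 gives C3.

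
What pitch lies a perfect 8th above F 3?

F 4

The letter stays F (same as the start), shifted an octave up.
A perfect octave spans 12 semitones, so from F3 the target pitch is F4.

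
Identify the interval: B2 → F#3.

perfect fifth

B to F spans five letter names (B-C-D-E-F): a fifth.
Counting semitones, B2→F#3 is 7, which is the perfect fifth.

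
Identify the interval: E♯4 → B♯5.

P12

E to B spans five letter names (E-F-G-A-B), plus an octave, so the interval is some kind of twelfth.
E#4 to B#5 is 19 semitones, matching the perfect twelfth exactly, so the quality is perfect.
(Equivalently, a compound perfect fifth: a perfect fifth plus an octave.)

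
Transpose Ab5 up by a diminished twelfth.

The twelfth's letter: A up five letter names plus an octave → E.
A diminished twelfth spans 18 semitones, so from Ab5 the target pitch is Ebb7.

Ebb7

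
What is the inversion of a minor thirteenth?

M3

First reduce the compound minor thirteenth to its simple form, a minor sixth.
The rule of nine gives the new number: 9 − 6 = 3, so a sixth becomes a third.
And minor becomes major under inversion, so we get a major third.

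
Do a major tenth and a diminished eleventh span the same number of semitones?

Yes

A major tenth spans 16 semitones, and a diminished eleventh also spans 16 semitones — they're enharmonic.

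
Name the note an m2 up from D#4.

E4

Two letter names up from D: E.
A minor second spans 1 semitone, so from D#4 the target pitch is E4.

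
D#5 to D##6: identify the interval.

augmented octave

D to D is the same letter name, plus an octave: an octave.
The perfect octave is 12 semitones; here we have 13, one semitone wider: augmented.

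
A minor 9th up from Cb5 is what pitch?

The ninth's letter: C up two letter names plus an octave → D.
A minor ninth spans 13 semitones, so from Cb5 the target pitch is Dbb6.

Dbb6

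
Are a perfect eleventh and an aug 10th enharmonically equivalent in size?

A perfect eleventh = 17 semitones = an augmented tenth; enharmonically equal.

Yes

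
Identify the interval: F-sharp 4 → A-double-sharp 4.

F to A spans three letter names (F-G-A) — that makes it a third of some quality.
The major third is 4 semitones; here we have 5, one semitone wider: augmented.

augmented third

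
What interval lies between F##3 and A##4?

major tenth

F to A spans three letter names (F-G-A), plus an octave, so the interval is some kind of tenth.
The major tenth spans 16 semitones, and F##3 to A##4 is exactly 16 semitones — so this is a major tenth.
(Equivalently, a compound major third: a major third plus an octave.)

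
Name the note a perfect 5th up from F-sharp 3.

Five letter names up from F: C.
A perfect fifth spans 7 semitones, so from F#3 the target pitch is C#4.

C-sharp 4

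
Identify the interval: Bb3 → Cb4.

m2

B to C spans two letter names (B-C), so the interval is some kind of second.
Bb3 to Cb4 is 1 semitone, a half step short of the major second (2), so this is minor.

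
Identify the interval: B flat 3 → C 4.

major second

B to C spans two letter names (B-C), so the interval is some kind of second.
The major second spans 2 semitones, and Bb3 to C4 is exactly 2 semitones — so this is a major second.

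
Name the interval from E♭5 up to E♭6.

E to E is the same letter name, plus an octave — that makes it an octave of some quality.
Counting semitones, Eb5→Eb6 is 12, which is the perfect octave.

P8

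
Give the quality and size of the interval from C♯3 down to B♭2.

augmented 2nd

Descending from C#3 to Bb2 is the same interval as ascending Bb2 to C#3.
B to C spans two letter names (B-C) — that makes it a second of some quality.
Bb2 to C#3 spans 3 semitones — one semitone wider than the major second (2) — giving an augmented second.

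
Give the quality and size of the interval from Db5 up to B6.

augmented thirteenth

D to B spans six letter names (D-E-F-G-A-B), plus an octave: a thirteenth.
Db5 to B6 spans 22 semitones — one semitone wider than the major thirteenth (21) — giving an augmented thirteenth.
(Equivalently, a compound augmented sixth: an augmented sixth plus an octave.)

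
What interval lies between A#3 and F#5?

A to F spans six letter names (A-B-C-D-E-F), plus an octave: a thirteenth.
A major thirteenth would be 21 semitones, but A#3 to F#5 is 20 — one semitone narrower, making it a minor thirteenth.
(Equivalently, a compound minor sixth: a minor sixth plus an octave.)

minor thirteenth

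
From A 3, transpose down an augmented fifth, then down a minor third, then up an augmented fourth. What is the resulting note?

E 3

Down an augmented fifth from A3: Db3 (8 semitones down).
A minor third down from Db3 is Bb2.
An augmented fourth up from Bb2 is E3.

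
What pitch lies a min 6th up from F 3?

D-flat 4

The sixth takes the letter from F up to D.
A minor sixth is 8 semitones; 8 semitones up from F3 gives Db4.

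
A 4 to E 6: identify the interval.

A to E spans five letter names (A-B-C-D-E), plus an octave — that makes it a twelfth of some quality.
A4 to E6 is 19 semitones, matching the perfect twelfth exactly, so the quality is perfect.
(Equivalently, a compound perfect fifth: a perfect fifth plus an octave.)

perfect 12th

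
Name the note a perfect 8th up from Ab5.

For an octave the letter name doesn't change: still A, an octave up.
A perfect octave spans 12 semitones, so from Ab5 the target pitch is Ab6.

Ab6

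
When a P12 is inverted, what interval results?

First reduce the compound perfect twelfth to its simple form, a perfect fifth.
Inverted interval numbers add to nine, so a fifth pairs with a fourth (5 + 4 = 9).
Quality inverts too: perfect stays perfect. That makes the inversion a perfect fourth.

perfect 4th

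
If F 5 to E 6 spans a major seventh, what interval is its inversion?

m2

Inverted interval numbers add to nine, so a seventh pairs with a second (7 + 2 = 9).
Quality inverts too: major becomes minor. That makes the inversion a minor second.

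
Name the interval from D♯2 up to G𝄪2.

augmented fourth

D to G spans four letter names (D-E-F-G) — that makes it a fourth of some quality.
A perfect fourth would be 5 semitones; D#2 to G##2 is 6, one semitone wider, so the interval is augmented.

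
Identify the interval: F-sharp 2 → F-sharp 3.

perfect octave

F to F is the same letter name, plus an octave: an octave.
The perfect octave spans 12 semitones, and F#2 to F#3 is exactly 12 semitones — so this is a perfect octave.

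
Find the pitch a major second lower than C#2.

Two letter names down from C: B.
A major second spans 2 semitones, so from C#2 the target pitch is B1.

B1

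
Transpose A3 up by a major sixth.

The sixth takes the letter from A up to F.
Moving 9 semitones up from A3 (the size of a major sixth) reaches F#4.

F#4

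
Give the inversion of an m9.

major seventh

First reduce the compound minor ninth to its simple form, a minor second.
Interval numbers invert to sum to nine: 2 + 7 = 9, so a second inverts to a seventh.
The quality also flips — minor becomes major — giving a major seventh.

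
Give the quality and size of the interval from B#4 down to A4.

A2

Descending from B#4 to A4 is the same interval as ascending A4 to B#4.
A to B spans two letter names (A-B) — that makes it a second of some quality.
A major second would be 2 semitones; A4 to B#4 is 3, one semitone wider, so the interval is augmented.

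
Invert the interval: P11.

perfect fifth

First reduce the compound perfect eleventh to its simple form, a perfect fourth.
The rule of nine gives the new number: 9 − 4 = 5, so a fourth becomes a fifth.
The quality also flips — perfect stays perfect — giving a perfect fifth.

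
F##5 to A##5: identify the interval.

major third

F to A spans three letter names (F-G-A): a third.
Counting semitones, F##5→A##5 is 4, which is the major third.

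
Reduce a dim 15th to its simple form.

diminished 8th

Take out an octave (7 from the number): 15 − 7 = 8.
That makes a diminished fifteenth a compound diminished octave — an octave plus a diminished octave.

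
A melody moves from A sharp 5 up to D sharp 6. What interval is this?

A to D spans four letter names (A-B-C-D) — that makes it a fourth of some quality.
Counting semitones, A#5→D#6 is 5, which is the perfect fourth.

P4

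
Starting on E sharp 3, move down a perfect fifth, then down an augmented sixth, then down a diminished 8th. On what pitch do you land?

A perfect fifth down from E#3 is A#2.
An augmented sixth down from A#2 is C2.
C2 down a diminished octave → C#1 (11 semitones).

C sharp 1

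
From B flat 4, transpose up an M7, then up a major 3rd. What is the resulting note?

C sharp 6

A major seventh up from Bb4 is A5.
A major third up from A5 is C#6.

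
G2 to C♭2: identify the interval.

Descending from G2 to Cb2 is the same interval as ascending Cb2 to G2.
C to G spans five letter names (C-D-E-F-G), so the interval is some kind of fifth.
The perfect fifth is 7 semitones; here we have 8, one semitone wider: augmented.

augmented fifth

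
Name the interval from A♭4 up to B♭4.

major 2nd

A to B spans two letter names (A-B), so the interval is some kind of second.
Ab4 to Bb4 is 2 semitones, matching the major second exactly, so the quality is major.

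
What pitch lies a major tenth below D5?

Three letters down from D (plus an octave) reaches B.
A major tenth spans 16 semitones, so from D5 the target pitch is Bb3.

Bb3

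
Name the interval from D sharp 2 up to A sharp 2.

perfect 5th

D to A spans five letter names (D-E-F-G-A) — that makes it a fifth of some quality.
Counting semitones, D#2→A#2 is 7, which is the perfect fifth.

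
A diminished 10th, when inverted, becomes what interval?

First reduce the compound diminished tenth to its simple form, a diminished third.
The rule of nine gives the new number: 9 − 3 = 6, so a third becomes a sixth.
And diminished becomes augmented under inversion, so we get an augmented sixth.

augmented sixth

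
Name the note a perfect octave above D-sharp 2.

D-sharp 3

For an octave the letter name doesn't change: still D, an octave up.
A perfect octave spans 12 semitones, so from D#2 the target pitch is D#3.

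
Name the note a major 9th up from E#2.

The ninth's letter: E up two letter names plus an octave → F.
Moving 14 semitones up from E#2 (the size of a major ninth) reaches F##3.

F##3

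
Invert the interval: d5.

A4

The rule of nine gives the new number: 9 − 5 = 4, so a fifth becomes a fourth.
And diminished becomes augmented under inversion, so we get an augmented fourth.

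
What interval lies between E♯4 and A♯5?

P11

E to A spans four letter names (E-F-G-A), plus an octave, so the interval is some kind of eleventh.
Counting semitones, E#4→A#5 is 17, which is the perfect eleventh.
(Equivalently, a compound perfect fourth: a perfect fourth plus an octave.)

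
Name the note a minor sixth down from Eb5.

Counting six letter names down from E lands on G.
Moving 8 semitones down from Eb5 (the size of a minor sixth) reaches G4.

G4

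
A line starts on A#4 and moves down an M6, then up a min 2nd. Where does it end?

A major sixth down from A#4 is C#4.
A minor second up from C#4 is D4.

D4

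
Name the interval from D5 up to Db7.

diminished 15th

D to D is the same letter name, plus 2 octaves, so the interval is some kind of fifteenth.
A perfect fifteenth would be 24 semitones; D5 to Db7 is 23, one semitone narrower, so the interval is diminished.
(Equivalently, a compound diminished octave: a diminished octave plus an octave.)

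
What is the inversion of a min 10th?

major 6th

First reduce the compound minor tenth to its simple form, a minor third.
The rule of nine gives the new number: 9 − 3 = 6, so a third becomes a sixth.
The quality also flips — minor becomes major — giving a major sixth.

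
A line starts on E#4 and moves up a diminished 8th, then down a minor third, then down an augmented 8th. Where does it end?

Up a diminished octave from E#4: E5 (11 semitones up).
A minor third down from E5 is C#5.
C#5 down an augmented octave → C4 (13 semitones).

C4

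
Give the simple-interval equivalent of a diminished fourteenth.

Take out an octave (7 from the number): 14 − 7 = 7.
Quality carries through unchanged, so the simple form is a diminished seventh.

diminished seventh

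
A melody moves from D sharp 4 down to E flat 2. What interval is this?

Descending from D#4 to Eb2 is the same interval as ascending Eb2 to D#4.
E to D spans seven letter names (E-F-G-A-B-C-D), plus an octave — that makes it a fourteenth of some quality.
A major fourteenth would be 23 semitones; Eb2 to D#4 is 24, one semitone wider, so the interval is augmented.
(Equivalently, a compound augmented seventh: an augmented seventh plus an octave.)

augmented fourteenth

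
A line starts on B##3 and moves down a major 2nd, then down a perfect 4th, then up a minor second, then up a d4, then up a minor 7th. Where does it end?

Down a major second from B##3: A##3 (2 semitones down).
Down a perfect fourth from A##3: E##3 (5 semitones down).
A minor second up from E##3 is F##3.
A diminished fourth up from F##3 is B3.
A minor seventh up from B3 is A4.

A4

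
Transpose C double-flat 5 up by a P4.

F double-flat 5

The fourth takes the letter from C up to F.
Moving 5 semitones up from Cbb5 (the size of a perfect fourth) reaches Fbb5.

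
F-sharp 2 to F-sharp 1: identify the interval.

perfect 8th

Descending from F#2 to F#1 is the same interval as ascending F#1 to F#2.
F to F is the same letter name, plus an octave — that makes it an octave of some quality.
Counting semitones, F#1→F#2 is 12, which is the perfect octave.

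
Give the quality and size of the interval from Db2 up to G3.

A11

D to G spans four letter names (D-E-F-G), plus an octave — that makes it an eleventh of some quality.
A perfect eleventh would be 17 semitones; Db2 to G3 is 18, one semitone wider, so the interval is augmented.
(Equivalently, a compound augmented fourth: an augmented fourth plus an octave.)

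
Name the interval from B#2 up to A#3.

B to A spans seven letter names (B-C-D-E-F-G-A): a seventh.
At 10 semitones, B#2→A#3 falls one short of a major seventh: minor.

minor seventh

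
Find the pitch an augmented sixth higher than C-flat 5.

Six letter names up from C: A.
An augmented sixth is 10 semitones; 10 semitones up from Cb5 gives A5.

A 5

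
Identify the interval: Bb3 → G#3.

Descending from Bb3 to G#3 is the same interval as ascending G#3 to Bb3.
G to B spans three letter names (G-A-B): a third.
G#3 to Bb3 spans 2 semitones — two semitones narrower than the major third (4) — giving a diminished third.

diminished 3rd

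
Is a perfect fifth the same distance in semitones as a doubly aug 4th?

A perfect fifth = 7 semitones = a doubly augmented fourth; enharmonically equal.

Yes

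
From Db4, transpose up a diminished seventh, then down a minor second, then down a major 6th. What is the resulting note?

Dbb4

Up a diminished seventh from Db4: Cbb5 (9 semitones up).
A minor second down from Cbb5 is Bbb4.
A major sixth down from Bbb4 is Dbb4.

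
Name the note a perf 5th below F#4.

B3

Five letter names down from F: B.
A perfect fifth is 7 semitones; 7 semitones down from F#4 gives B3.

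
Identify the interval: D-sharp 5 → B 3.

Descending from D#5 to B3 is the same interval as ascending B3 to D#5.
B to D spans three letter names (B-C-D), plus an octave: a tenth.
B3 to D#5 is 16 semitones, matching the major tenth exactly, so the quality is major.
(Equivalently, a compound major third: a major third plus an octave.)

major tenth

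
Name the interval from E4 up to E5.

E to E is the same letter name, plus an octave — that makes it an octave of some quality.
The perfect octave spans 12 semitones, and E4 to E5 is exactly 12 semitones — so this is a perfect octave.

perfect octave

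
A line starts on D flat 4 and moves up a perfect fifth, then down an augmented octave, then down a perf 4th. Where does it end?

E double-flat 3

A perfect fifth up from Db4 is Ab4.
Down an augmented octave from Ab4: Abb3 (13 semitones down).
Down a perfect fourth from Abb3: Ebb3 (5 semitones down).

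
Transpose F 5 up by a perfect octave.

F 6

For an octave the letter name doesn't change: still F, an octave up.
A perfect octave spans 12 semitones, so from F5 the target pitch is F6.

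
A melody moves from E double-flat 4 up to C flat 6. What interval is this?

E to C spans six letter names (E-F-G-A-B-C), plus an octave: a thirteenth.
The major thirteenth spans 21 semitones, and Ebb4 to Cb6 is exactly 21 semitones — so this is a major thirteenth.
(Equivalently, a compound major sixth: a major sixth plus an octave.)

major thirteenth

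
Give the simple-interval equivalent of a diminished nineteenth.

Take out 2 octaves (14 from the number): 19 − 14 = 5.
Quality carries through unchanged, so the simple form is a diminished fifth.

diminished fifth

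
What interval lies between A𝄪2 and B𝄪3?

major ninth

A to B spans two letter names (A-B), plus an octave: a ninth.
The major ninth spans 14 semitones, and A##2 to B##3 is exactly 14 semitones — so this is a major ninth.
(Equivalently, a compound major second: a major second plus an octave.)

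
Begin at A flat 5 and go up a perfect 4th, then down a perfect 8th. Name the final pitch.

A perfect fourth up from Ab5 is Db6.
Down a perfect octave from Db6: Db5 (12 semitones down).

D flat 5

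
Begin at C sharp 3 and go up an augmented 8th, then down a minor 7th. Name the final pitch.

D double-sharp 3

Up an augmented octave from C#3: C##4 (13 semitones up).
A minor seventh down from C##4 is D##3.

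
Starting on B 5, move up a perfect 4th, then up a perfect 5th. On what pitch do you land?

B 6

B5 up a perfect fourth → E6 (5 semitones).
E6 up a perfect fifth → B6 (7 semitones).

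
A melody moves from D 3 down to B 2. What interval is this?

minor third

Descending from D3 to B2 is the same interval as ascending B2 to D3.
B to D spans three letter names (B-C-D): a third.
A major third would be 4 semitones, but B2 to D3 is 3 — one semitone narrower, making it a minor third.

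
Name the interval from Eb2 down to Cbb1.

Descending from Eb2 to Cbb1 is the same interval as ascending Cbb1 to Eb2.
C to E spans three letter names (C-D-E), plus an octave, so the interval is some kind of tenth.
The major tenth is 16 semitones; here we have 17, one semitone wider: augmented.
(Equivalently, a compound augmented third: an augmented third plus an octave.)

augmented tenth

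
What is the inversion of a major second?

minor seventh

Interval numbers invert to sum to nine: 2 + 7 = 9, so a second inverts to a seventh.
The quality also flips — major becomes minor — giving a minor seventh.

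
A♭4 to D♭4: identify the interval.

P5

Descending from Ab4 to Db4 is the same interval as ascending Db4 to Ab4.
D to A spans five letter names (D-E-F-G-A), so the interval is some kind of fifth.
The perfect fifth spans 7 semitones, and Db4 to Ab4 is exactly 7 semitones — so this is a perfect fifth.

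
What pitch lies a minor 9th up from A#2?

B3

Two letters up from A (plus an octave) reaches B.
Moving 13 semitones up from A#2 (the size of a minor ninth) reaches B3.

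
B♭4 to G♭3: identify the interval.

major tenth

Descending from Bb4 to Gb3 is the same interval as ascending Gb3 to Bb4.
G to B spans three letter names (G-A-B), plus an octave: a tenth.
The major tenth spans 16 semitones, and Gb3 to Bb4 is exactly 16 semitones — so this is a major tenth.
(Equivalently, a compound major third: a major third plus an octave.)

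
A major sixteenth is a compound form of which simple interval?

Each octave removed subtracts seven from the number: 16 − 14 = 2.
That makes a major sixteenth a compound major second — 2 octaves plus a major second.

major second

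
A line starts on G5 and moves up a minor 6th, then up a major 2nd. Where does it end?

A minor sixth up from G5 is Eb6.
Up a major second from Eb6: F6 (2 semitones up).

F6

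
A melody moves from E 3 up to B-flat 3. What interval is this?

diminished fifth

E to B spans five letter names (E-F-G-A-B): a fifth.
The perfect fifth is 7 semitones; here we have 6, one semitone narrower: diminished.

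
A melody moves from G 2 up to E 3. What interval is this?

G to E spans six letter names (G-A-B-C-D-E), so the interval is some kind of sixth.
The major sixth spans 9 semitones, and G2 to E3 is exactly 9 semitones — so this is a major sixth.

M6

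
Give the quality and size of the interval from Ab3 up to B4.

augmented 9th

A to B spans two letter names (A-B), plus an octave, so the interval is some kind of ninth.
The major ninth is 14 semitones; here we have 15, one semitone wider: augmented.
(Equivalently, a compound augmented second: an augmented second plus an octave.)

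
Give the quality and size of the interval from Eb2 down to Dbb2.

augmented second

Descending from Eb2 to Dbb2 is the same interval as ascending Dbb2 to Eb2.
D to E spans two letter names (D-E) — that makes it a second of some quality.
A major second would be 2 semitones; Dbb2 to Eb2 is 3, one semitone wider, so the interval is augmented.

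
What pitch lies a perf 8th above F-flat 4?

F-flat 5

For an octave the letter name doesn't change: still F, an octave up.
A perfect octave spans 12 semitones, so from Fb4 the target pitch is Fb5.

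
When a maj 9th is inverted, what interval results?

minor 7th

First reduce the compound major ninth to its simple form, a major second.
Inverted interval numbers add to nine, so a second pairs with a seventh (2 + 7 = 9).
The quality also flips — major becomes minor — giving a minor seventh.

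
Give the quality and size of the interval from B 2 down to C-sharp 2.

m7

Descending from B2 to C#2 is the same interval as ascending C#2 to B2.
C to B spans seven letter names (C-D-E-F-G-A-B) — that makes it a seventh of some quality.
At 10 semitones, C#2→B2 falls one short of a major seventh: minor.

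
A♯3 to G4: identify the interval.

A to G spans seven letter names (A-B-C-D-E-F-G): a seventh.
The major seventh is 11 semitones; here we have 9, two semitones narrower: diminished.

diminished 7th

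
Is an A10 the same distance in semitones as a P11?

Yes

Both span 17 semitones: an augmented tenth and a perfect eleventh are the same chromatic distance.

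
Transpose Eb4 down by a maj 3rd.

Cb4

Three letter names down from E: C.
A major third is 4 semitones; 4 semitones down from Eb4 gives Cb4.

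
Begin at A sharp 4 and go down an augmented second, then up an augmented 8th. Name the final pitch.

G sharp 5

An augmented second down from A#4 is G4.
Up an augmented octave from G4: G#5 (13 semitones up).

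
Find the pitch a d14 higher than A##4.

G#6

The fourteenth's letter: A up seven letter names plus an octave → G.
A diminished fourteenth is 21 semitones; 21 semitones up from A##4 gives G#6.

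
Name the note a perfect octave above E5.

E6

The letter stays E (same as the start), shifted an octave up.
A perfect octave spans 12 semitones, so from E5 the target pitch is E6.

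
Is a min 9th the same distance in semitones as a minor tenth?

No

A minor ninth is 13 semitones but a minor tenth is 15 semitones — different sizes.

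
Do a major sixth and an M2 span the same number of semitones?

9 semitones (major sixth) vs 2 semitones (major second): not equal.

No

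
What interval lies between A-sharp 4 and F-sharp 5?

m6

A to F spans six letter names (A-B-C-D-E-F) — that makes it a sixth of some quality.
A major sixth would be 9 semitones, but A#4 to F#5 is 8 — one semitone narrower, making it a minor sixth.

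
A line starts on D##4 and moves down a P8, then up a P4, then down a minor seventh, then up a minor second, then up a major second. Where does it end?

C##3

Down a perfect octave from D##4: D##3 (12 semitones down).
A perfect fourth up from D##3 is G##3.
Down a minor seventh from G##3: A##2 (10 semitones down).
Up a minor second from A##2: B#2 (1 semitone up).
B#2 up a major second → C##3 (2 semitones).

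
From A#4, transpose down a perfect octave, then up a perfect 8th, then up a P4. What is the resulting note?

D#5

A perfect octave down from A#4 is A#3.
A perfect octave up from A#3 is A#4.
A#4 up a perfect fourth → D#5 (5 semitones).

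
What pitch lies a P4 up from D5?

G5

Counting four letter names up from D lands on G.
A perfect fourth spans 5 semitones, so from D5 the target pitch is G5.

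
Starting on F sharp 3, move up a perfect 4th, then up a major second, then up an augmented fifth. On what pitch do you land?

G double-sharp 4

F#3 up a perfect fourth → B3 (5 semitones).
B3 up a major second → C#4 (2 semitones).
Up an augmented fifth from C#4: G##4 (8 semitones up).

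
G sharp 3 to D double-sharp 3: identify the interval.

diminished fourth

Descending from G#3 to D##3 is the same interval as ascending D##3 to G#3.
D to G spans four letter names (D-E-F-G): a fourth.
D##3 to G#3 spans 4 semitones — one semitone narrower than the perfect fourth (5) — giving a diminished fourth.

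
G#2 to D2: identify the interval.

Descending from G#2 to D2 is the same interval as ascending D2 to G#2.
D to G spans four letter names (D-E-F-G): a fourth.
A perfect fourth would be 5 semitones; D2 to G#2 is 6, one semitone wider, so the interval is augmented.

A4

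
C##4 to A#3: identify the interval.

Descending from C##4 to A#3 is the same interval as ascending A#3 to C##4.
A to C spans three letter names (A-B-C) — that makes it a third of some quality.
A#3 to C##4 is 4 semitones, matching the major third exactly, so the quality is major.

M3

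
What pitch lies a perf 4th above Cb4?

Four letter names up from C: F.
Moving 5 semitones up from Cb4 (the size of a perfect fourth) reaches Fb4.

Fb4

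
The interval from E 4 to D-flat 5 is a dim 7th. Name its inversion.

Inverted interval numbers add to nine, so a seventh pairs with a second (7 + 2 = 9).
And diminished becomes augmented under inversion, so we get an augmented second.

augmented second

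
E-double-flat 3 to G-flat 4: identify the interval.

E to G spans three letter names (E-F-G), plus an octave, so the interval is some kind of tenth.
The major tenth spans 16 semitones, and Ebb3 to Gb4 is exactly 16 semitones — so this is a major tenth.
(Equivalently, a compound major third: a major third plus an octave.)

major tenth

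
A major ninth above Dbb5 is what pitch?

Ebb6

The ninth's letter: D up two letter names plus an octave → E.
Moving 14 semitones up from Dbb5 (the size of a major ninth) reaches Ebb6.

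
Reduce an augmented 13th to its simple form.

augmented 6th

Each octave removed subtracts seven from the number: 13 − 7 = 6.
That makes an augmented thirteenth a compound augmented sixth — an octave plus an augmented sixth.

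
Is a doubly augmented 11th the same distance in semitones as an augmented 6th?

No

19 semitones (doubly augmented eleventh) vs 10 semitones (augmented sixth): not equal.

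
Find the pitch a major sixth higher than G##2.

The sixth takes the letter from G up to E.
Moving 9 semitones up from G##2 (the size of a major sixth) reaches E##3.

E##3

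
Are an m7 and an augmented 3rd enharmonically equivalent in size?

A minor seventh spans 10 semitones; an augmented third spans 5 semitones. They differ by 5.

No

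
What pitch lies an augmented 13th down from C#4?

Six letters down from C (plus an octave) reaches E.
An augmented thirteenth spans 22 semitones, so from C#4 the target pitch is Eb2.

Eb2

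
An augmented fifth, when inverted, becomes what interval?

Interval numbers invert to sum to nine: 5 + 4 = 9, so a fifth inverts to a fourth.
And augmented becomes diminished under inversion, so we get a diminished fourth.

diminished 4th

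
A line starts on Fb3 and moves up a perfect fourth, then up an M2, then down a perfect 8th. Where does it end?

Up a perfect fourth from Fb3: Bbb3 (5 semitones up).
Up a major second from Bbb3: Cb4 (2 semitones up).
Down a perfect octave from Cb4: Cb3 (12 semitones down).

Cb3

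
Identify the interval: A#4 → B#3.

Descending from A#4 to B#3 is the same interval as ascending B#3 to A#4.
B to A spans seven letter names (B-C-D-E-F-G-A) — that makes it a seventh of some quality.
At 10 semitones, B#3→A#4 falls one short of a major seventh: minor.

minor seventh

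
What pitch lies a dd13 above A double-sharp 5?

The thirteenth's letter: A up six letter names plus an octave → F.
A doubly diminished thirteenth is 18 semitones; 18 semitones up from A##5 gives F7.

F 7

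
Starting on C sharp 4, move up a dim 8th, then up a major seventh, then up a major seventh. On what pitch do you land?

A diminished octave up from C#4 is C5.
Up a major seventh from C5: B5 (11 semitones up).
B5 up a major seventh → A#6 (11 semitones).

A sharp 6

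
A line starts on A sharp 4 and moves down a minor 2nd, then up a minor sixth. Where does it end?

Down a minor second from A#4: G##4 (1 semitone down).
Up a minor sixth from G##4: E#5 (8 semitones up).

E sharp 5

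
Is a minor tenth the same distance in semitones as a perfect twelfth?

No

A minor tenth spans 15 semitones; a perfect twelfth spans 19 semitones. They differ by 4.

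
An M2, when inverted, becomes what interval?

Interval numbers invert to sum to nine: 2 + 7 = 9, so a second inverts to a seventh.
And major becomes minor under inversion, so we get a minor seventh.

minor seventh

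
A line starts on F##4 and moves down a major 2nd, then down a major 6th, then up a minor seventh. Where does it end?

F#4

F##4 down a major second → E#4 (2 semitones).
E#4 down a major sixth → G#3 (9 semitones).
A minor seventh up from G#3 is F#4.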